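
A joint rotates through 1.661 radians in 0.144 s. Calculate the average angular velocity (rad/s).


omega = delta_theta / delta_t
omega = 1.661 / 0.144
omega = 11.5347


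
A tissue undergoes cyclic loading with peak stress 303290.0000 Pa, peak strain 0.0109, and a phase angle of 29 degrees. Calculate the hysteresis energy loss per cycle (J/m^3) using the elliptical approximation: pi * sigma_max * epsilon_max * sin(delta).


E_loss = pi * sigma_max * epsilon_max * sin(delta)
delta = 29 deg = 0.5061 rad
sin(delta) = 0.4848
E_loss = pi * 303290.0000 * 0.0109 * 0.4848
E_loss = 5035.0721


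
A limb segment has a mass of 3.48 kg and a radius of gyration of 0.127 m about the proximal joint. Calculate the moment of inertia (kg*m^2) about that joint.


I = m * k^2
I = 3.48 * 0.127^2
k^2 = 0.0161
I = 0.0561


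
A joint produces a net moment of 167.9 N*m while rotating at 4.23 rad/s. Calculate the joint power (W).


P = M * omega
P = 167.9 * 4.23
P = 710.2170


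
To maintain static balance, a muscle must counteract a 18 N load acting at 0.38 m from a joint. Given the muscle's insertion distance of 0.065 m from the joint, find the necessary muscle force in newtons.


F_muscle = W * d_load / d_muscle
F_muscle = 18 * 0.38 / 0.065
Numerator = 6.8400
F_muscle = 105.2308


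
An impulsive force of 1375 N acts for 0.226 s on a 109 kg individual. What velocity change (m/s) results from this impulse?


J = F * dt = 1375 * 0.226 = 310.7500 N*s
delta_v = J / m
delta_v = 310.7500 / 109
delta_v = 2.8509


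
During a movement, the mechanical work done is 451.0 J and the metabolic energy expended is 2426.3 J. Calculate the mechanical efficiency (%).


eta = (W_mech / E_meta) * 100
eta = (451.0 / 2426.3) * 100
ratio = 0.1859
eta = 18.5880


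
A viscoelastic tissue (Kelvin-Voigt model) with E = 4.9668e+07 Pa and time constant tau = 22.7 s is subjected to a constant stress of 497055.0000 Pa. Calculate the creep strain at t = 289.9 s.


epsilon(t) = (sigma/E) * (1 - exp(-t/tau))
sigma/E = 497055.0000 / 4.9668e+07 = 0.0100
exp(-t/tau) = exp(-289.9 / 22.7) = 2.8422e-06
epsilon = 0.0100 * (1 - 2.8422e-06)
epsilon = 0.0100


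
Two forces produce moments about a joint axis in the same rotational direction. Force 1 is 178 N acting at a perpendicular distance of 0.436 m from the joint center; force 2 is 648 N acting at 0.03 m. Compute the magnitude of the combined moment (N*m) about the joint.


M = F1 * d1 + F2 * d2
M = 178 * 0.436 + 648 * 0.03
M = 77.6080 + 19.4400
M = 97.0480


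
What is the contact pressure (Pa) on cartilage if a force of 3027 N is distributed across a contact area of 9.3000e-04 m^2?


P = F / A
P = 3027 / 9.3000e-04
P = 3.2548e+06


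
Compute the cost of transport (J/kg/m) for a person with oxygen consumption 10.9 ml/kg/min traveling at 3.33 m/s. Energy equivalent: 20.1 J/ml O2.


Power per kg = VO2 * 20.1 / 60
Power per kg = 10.9 * 20.1 / 60 = 3.6515 W/kg
Cost = power_per_kg / speed
Cost = 3.6515 / 3.33
Cost = 1.0965


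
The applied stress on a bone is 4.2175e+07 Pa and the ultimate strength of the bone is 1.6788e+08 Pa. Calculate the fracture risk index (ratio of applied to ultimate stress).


FRI = applied / ultimate
FRI = 4.2175e+07 / 1.6788e+08
FRI = 0.2512


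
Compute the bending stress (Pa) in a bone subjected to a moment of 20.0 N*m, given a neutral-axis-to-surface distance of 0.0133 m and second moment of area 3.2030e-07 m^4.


sigma = M * c / I
sigma = 20.0 * 0.0133 / 3.2030e-07
M * c = 0.2660
sigma = 830471.4330


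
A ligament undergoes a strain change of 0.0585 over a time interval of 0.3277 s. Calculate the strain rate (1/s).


strain_rate = delta_strain / delta_t
strain_rate = 0.0585 / 0.3277
strain_rate = 0.1785


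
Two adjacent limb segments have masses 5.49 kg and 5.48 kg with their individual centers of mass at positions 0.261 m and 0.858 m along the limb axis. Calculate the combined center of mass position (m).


COM = (m1*x1 + m2*x2) / (m1 + m2)
COM = (5.49*0.261 + 5.48*0.858) / (5.49 + 5.48)
Numerator = 6.1347
Denominator = 10.9700
COM = 0.5592


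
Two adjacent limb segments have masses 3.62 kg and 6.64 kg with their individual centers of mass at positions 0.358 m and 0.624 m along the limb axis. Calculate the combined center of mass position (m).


COM = (m1*x1 + m2*x2) / (m1 + m2)
COM = (3.62*0.358 + 6.64*0.624) / (3.62 + 6.64)
Numerator = 5.4393
Denominator = 10.2600
COM = 0.5301


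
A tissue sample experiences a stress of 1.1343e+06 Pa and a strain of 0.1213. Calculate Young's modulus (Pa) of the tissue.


E = stress / strain
E = 1.1343e+06 / 0.1213
E = 9.3512e+06


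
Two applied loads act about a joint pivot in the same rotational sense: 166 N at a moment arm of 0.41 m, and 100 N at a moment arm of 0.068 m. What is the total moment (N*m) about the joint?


M = F1 * d1 + F2 * d2
M = 166 * 0.41 + 100 * 0.068
M = 68.0600 + 6.8000
M = 74.8600


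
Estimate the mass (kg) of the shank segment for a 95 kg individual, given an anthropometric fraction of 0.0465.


m_segment = body_mass * fraction
m_segment = 95 * 0.0465
m_segment = 4.4175


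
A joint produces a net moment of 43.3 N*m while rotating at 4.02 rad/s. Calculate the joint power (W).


P = M * omega
P = 43.3 * 4.02
P = 174.0660


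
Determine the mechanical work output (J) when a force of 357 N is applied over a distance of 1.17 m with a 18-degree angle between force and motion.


W = F * d * cos(theta)
theta = 18 deg = 0.3142 rad
cos(theta) = 0.9511
W = 357 * 1.17 * 0.9511
W = 397.2468


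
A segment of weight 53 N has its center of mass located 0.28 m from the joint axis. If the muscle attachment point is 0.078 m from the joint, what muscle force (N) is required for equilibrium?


F_muscle = W * d_load / d_muscle
F_muscle = 53 * 0.28 / 0.078
Numerator = 14.8400
F_muscle = 190.2564


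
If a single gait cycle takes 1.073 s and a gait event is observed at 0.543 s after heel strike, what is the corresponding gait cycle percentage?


pct = (event_time / cycle_time) * 100
pct = (0.543 / 1.073) * 100
ratio = 0.5061
pct = 50.6058


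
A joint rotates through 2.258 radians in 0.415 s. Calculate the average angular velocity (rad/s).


omega = delta_theta / delta_t
omega = 2.258 / 0.415
omega = 5.4410


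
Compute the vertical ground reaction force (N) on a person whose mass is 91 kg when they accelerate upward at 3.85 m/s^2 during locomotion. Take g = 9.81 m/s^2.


GRF = m * (g + a)
GRF = 91 * (9.81 + 3.85)
GRF = 91 * 13.6600
GRF = 1243.0600


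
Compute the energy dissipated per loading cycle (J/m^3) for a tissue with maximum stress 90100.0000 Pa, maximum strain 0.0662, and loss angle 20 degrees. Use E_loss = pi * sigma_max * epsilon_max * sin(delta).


E_loss = pi * sigma_max * epsilon_max * sin(delta)
delta = 20 deg = 0.3491 rad
sin(delta) = 0.3420
E_loss = pi * 90100.0000 * 0.0662 * 0.3420
E_loss = 6408.9124


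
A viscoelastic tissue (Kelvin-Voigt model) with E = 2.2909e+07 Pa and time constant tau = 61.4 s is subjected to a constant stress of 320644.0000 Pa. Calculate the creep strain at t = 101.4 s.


epsilon(t) = (sigma/E) * (1 - exp(-t/tau))
sigma/E = 320644.0000 / 2.2909e+07 = 0.0140
exp(-t/tau) = exp(-101.4 / 61.4) = 0.1918
epsilon = 0.0140 * (1 - 0.1918)
epsilon = 0.0113


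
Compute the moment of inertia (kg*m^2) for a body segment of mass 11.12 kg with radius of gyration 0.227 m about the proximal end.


I = m * k^2
I = 11.12 * 0.227^2
k^2 = 0.0515
I = 0.5730


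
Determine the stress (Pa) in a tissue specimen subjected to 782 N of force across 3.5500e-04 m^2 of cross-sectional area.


stress = F / A
stress = 782 / 3.5500e-04
stress = 2.2028e+06


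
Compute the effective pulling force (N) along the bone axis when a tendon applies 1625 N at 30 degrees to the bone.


F_eff = F_tendon * cos(theta)
theta = 30 deg = 0.5236 rad
cos(theta) = 0.8660
F_eff = 1625 * 0.8660
F_eff = 1407.2913


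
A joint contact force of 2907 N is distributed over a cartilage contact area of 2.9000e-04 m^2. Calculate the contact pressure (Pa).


P = F / A
P = 2907 / 2.9000e-04
P = 1.0024e+07


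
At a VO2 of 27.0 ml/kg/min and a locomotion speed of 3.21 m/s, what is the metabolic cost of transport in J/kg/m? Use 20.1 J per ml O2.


Power per kg = VO2 * 20.1 / 60
Power per kg = 27.0 * 20.1 / 60 = 9.0450 W/kg
Cost = power_per_kg / speed
Cost = 9.0450 / 3.21
Cost = 2.8178


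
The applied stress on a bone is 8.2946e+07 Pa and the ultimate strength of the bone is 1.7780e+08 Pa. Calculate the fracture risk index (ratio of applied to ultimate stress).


FRI = applied / ultimate
FRI = 8.2946e+07 / 1.7780e+08
FRI = 0.4665


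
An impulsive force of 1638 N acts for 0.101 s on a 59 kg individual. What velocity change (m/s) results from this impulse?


J = F * dt = 1638 * 0.101 = 165.4380 N*s
delta_v = J / m
delta_v = 165.4380 / 59
delta_v = 2.8040


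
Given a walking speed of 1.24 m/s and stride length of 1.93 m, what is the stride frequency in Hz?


f = v / stride_length
f = 1.24 / 1.93
f = 0.6425


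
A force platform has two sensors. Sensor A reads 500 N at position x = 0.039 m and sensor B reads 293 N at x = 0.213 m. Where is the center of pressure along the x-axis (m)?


COP_x = (F1*x1 + F2*x2) / (F1 + F2)
COP_x = (500*0.039 + 293*0.213) / (500 + 293)
Numerator = 81.9090
Denominator = 793
COP_x = 0.1033


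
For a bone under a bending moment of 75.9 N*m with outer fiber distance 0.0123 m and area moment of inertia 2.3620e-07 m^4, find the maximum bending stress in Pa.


sigma = M * c / I
sigma = 75.9 * 0.0123 / 2.3620e-07
M * c = 0.9336
sigma = 3.9525e+06


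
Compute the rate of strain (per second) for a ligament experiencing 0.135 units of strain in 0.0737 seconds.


strain_rate = delta_strain / delta_t
strain_rate = 0.135 / 0.0737
strain_rate = 1.8318


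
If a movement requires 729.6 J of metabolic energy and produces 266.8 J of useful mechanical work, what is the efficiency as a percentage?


eta = (W_mech / E_meta) * 100
eta = (266.8 / 729.6) * 100
ratio = 0.3657
eta = 36.5680


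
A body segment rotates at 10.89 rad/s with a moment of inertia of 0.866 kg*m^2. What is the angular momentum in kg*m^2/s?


L = I * omega
L = 0.866 * 10.89
L = 9.4307


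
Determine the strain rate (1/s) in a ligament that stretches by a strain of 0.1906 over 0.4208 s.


strain_rate = delta_strain / delta_t
strain_rate = 0.1906 / 0.4208
strain_rate = 0.4529


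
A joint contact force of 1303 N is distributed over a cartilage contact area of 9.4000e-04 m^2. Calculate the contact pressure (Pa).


P = F / A
P = 1303 / 9.4000e-04
P = 1.3862e+06


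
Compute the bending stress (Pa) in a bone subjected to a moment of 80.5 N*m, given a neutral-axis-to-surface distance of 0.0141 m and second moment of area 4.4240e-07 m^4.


sigma = M * c / I
sigma = 80.5 * 0.0141 / 4.4240e-07
M * c = 1.1350
sigma = 2.5657e+06


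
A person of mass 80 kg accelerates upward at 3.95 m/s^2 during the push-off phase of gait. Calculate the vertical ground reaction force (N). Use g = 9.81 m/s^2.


GRF = m * (g + a)
GRF = 80 * (9.81 + 3.95)
GRF = 80 * 13.7600
GRF = 1100.8000


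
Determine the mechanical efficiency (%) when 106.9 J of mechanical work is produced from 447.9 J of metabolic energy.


eta = (W_mech / E_meta) * 100
eta = (106.9 / 447.9) * 100
ratio = 0.2387
eta = 23.8669


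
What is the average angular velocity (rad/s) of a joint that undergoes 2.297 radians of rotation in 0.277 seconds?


omega = delta_theta / delta_t
omega = 2.297 / 0.277
omega = 8.2924


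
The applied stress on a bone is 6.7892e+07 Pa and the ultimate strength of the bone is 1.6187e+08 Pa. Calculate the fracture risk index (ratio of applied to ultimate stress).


FRI = applied / ultimate
FRI = 6.7892e+07 / 1.6187e+08
FRI = 0.4194


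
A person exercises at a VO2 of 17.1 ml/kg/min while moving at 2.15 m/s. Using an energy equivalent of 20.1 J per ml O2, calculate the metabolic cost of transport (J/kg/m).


Power per kg = VO2 * 20.1 / 60
Power per kg = 17.1 * 20.1 / 60 = 5.7285 W/kg
Cost = power_per_kg / speed
Cost = 5.7285 / 2.15
Cost = 2.6644


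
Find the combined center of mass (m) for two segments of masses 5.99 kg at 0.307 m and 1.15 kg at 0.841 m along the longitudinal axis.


COM = (m1*x1 + m2*x2) / (m1 + m2)
COM = (5.99*0.307 + 1.15*0.841) / (5.99 + 1.15)
Numerator = 2.8061
Denominator = 7.1400
COM = 0.3930


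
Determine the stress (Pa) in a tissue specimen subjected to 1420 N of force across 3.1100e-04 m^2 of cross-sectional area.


stress = F / A
stress = 1420 / 3.1100e-04
stress = 4.5659e+06


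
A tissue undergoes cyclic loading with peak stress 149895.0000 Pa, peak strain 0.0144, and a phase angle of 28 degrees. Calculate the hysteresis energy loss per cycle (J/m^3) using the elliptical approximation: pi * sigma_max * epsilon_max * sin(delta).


E_loss = pi * sigma_max * epsilon_max * sin(delta)
delta = 28 deg = 0.4887 rad
sin(delta) = 0.4695
E_loss = pi * 149895.0000 * 0.0144 * 0.4695
E_loss = 3183.5289


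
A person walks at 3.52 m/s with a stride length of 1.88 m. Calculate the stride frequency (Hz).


f = v / stride_length
f = 3.52 / 1.88
f = 1.8723


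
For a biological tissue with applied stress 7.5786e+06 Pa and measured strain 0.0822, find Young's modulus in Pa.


E = stress / strain
E = 7.5786e+06 / 0.0822
E = 9.2197e+07


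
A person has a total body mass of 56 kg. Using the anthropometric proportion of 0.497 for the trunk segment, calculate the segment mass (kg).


m_segment = body_mass * fraction
m_segment = 56 * 0.497
m_segment = 27.8320


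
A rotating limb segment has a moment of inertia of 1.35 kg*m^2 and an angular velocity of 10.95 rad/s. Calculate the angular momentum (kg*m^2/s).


L = I * omega
L = 1.35 * 10.95
L = 14.7825


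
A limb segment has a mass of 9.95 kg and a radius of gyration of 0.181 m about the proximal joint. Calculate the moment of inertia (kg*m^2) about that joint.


I = m * k^2
I = 9.95 * 0.181^2
k^2 = 0.0328
I = 0.3260


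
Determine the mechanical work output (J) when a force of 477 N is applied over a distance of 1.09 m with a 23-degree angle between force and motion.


W = F * d * cos(theta)
theta = 23 deg = 0.4014 rad
cos(theta) = 0.9205
W = 477 * 1.09 * 0.9205
W = 478.5981


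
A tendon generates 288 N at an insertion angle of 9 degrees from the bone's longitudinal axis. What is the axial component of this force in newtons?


F_eff = F_tendon * cos(theta)
theta = 9 deg = 0.1571 rad
cos(theta) = 0.9877
F_eff = 288 * 0.9877
F_eff = 284.4542


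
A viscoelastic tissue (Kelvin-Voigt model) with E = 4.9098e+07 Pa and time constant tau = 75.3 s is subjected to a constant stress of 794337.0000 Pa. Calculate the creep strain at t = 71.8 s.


epsilon(t) = (sigma/E) * (1 - exp(-t/tau))
sigma/E = 794337.0000 / 4.9098e+07 = 0.0162
exp(-t/tau) = exp(-71.8 / 75.3) = 0.3854
epsilon = 0.0162 * (1 - 0.3854)
epsilon = 0.0099


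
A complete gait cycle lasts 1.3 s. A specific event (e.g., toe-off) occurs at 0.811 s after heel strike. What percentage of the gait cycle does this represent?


pct = (event_time / cycle_time) * 100
pct = (0.811 / 1.3) * 100
ratio = 0.6238
pct = 62.3846


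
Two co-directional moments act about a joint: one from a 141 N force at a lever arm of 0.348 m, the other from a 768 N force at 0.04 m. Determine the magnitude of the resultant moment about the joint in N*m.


M = F1 * d1 + F2 * d2
M = 141 * 0.348 + 768 * 0.04
M = 49.0680 + 30.7200
M = 79.7880


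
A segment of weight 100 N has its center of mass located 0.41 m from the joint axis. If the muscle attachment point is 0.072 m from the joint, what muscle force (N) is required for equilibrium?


F_muscle = W * d_load / d_muscle
F_muscle = 100 * 0.41 / 0.072
Numerator = 41.0000
F_muscle = 569.4444


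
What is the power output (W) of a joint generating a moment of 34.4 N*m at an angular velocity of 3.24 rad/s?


P = M * omega
P = 34.4 * 3.24
P = 111.4560


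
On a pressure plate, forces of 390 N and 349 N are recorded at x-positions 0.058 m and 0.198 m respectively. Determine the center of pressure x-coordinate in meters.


COP_x = (F1*x1 + F2*x2) / (F1 + F2)
COP_x = (390*0.058 + 349*0.198) / (390 + 349)
Numerator = 91.7220
Denominator = 739
COP_x = 0.1241


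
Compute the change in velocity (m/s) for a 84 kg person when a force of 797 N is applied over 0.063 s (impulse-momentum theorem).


J = F * dt = 797 * 0.063 = 50.2110 N*s
delta_v = J / m
delta_v = 50.2110 / 84
delta_v = 0.5978


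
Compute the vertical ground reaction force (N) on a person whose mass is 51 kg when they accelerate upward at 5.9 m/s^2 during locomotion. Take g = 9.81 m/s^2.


GRF = m * (g + a)
GRF = 51 * (9.81 + 5.9)
GRF = 51 * 15.7100
GRF = 801.2100


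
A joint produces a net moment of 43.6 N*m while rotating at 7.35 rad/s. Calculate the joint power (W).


P = M * omega
P = 43.6 * 7.35
P = 320.4600


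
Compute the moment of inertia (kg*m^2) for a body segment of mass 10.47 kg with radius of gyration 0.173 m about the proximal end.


I = m * k^2
I = 10.47 * 0.173^2
k^2 = 0.0299
I = 0.3134


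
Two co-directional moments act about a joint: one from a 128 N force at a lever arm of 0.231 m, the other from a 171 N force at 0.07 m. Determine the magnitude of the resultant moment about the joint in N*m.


M = F1 * d1 + F2 * d2
M = 128 * 0.231 + 171 * 0.07
M = 29.5680 + 11.9700
M = 41.5380


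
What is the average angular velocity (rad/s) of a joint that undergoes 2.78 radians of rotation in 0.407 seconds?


omega = delta_theta / delta_t
omega = 2.78 / 0.407
omega = 6.8305


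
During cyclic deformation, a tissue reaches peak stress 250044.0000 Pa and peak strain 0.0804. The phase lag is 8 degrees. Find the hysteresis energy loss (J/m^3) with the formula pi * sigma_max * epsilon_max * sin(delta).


E_loss = pi * sigma_max * epsilon_max * sin(delta)
delta = 8 deg = 0.1396 rad
sin(delta) = 0.1392
E_loss = pi * 250044.0000 * 0.0804 * 0.1392
E_loss = 8789.7731


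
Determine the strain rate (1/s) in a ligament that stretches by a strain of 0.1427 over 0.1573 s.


strain_rate = delta_strain / delta_t
strain_rate = 0.1427 / 0.1573
strain_rate = 0.9072


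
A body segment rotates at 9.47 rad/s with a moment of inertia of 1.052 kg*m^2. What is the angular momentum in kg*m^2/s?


L = I * omega
L = 1.052 * 9.47
L = 9.9624


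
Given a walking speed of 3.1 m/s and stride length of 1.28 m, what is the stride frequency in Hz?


f = v / stride_length
f = 3.1 / 1.28
f = 2.4219


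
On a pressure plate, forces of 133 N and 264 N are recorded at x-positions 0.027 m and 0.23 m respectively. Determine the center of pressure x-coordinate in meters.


COP_x = (F1*x1 + F2*x2) / (F1 + F2)
COP_x = (133*0.027 + 264*0.23) / (133 + 264)
Numerator = 64.3110
Denominator = 397
COP_x = 0.1620


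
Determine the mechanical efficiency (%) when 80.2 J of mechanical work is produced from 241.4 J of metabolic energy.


eta = (W_mech / E_meta) * 100
eta = (80.2 / 241.4) * 100
ratio = 0.3322
eta = 33.2229


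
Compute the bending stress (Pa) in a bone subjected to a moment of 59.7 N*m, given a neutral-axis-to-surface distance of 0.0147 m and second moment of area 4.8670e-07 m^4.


sigma = M * c / I
sigma = 59.7 * 0.0147 / 4.8670e-07
M * c = 0.8776
sigma = 1.8031e+06


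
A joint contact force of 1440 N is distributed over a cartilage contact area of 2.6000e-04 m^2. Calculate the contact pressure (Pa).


P = F / A
P = 1440 / 2.6000e-04
P = 5.5385e+06


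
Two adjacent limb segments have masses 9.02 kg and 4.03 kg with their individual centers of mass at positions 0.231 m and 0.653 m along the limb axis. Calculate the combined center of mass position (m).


COM = (m1*x1 + m2*x2) / (m1 + m2)
COM = (9.02*0.231 + 4.03*0.653) / (9.02 + 4.03)
Numerator = 4.7152
Denominator = 13.0500
COM = 0.3613


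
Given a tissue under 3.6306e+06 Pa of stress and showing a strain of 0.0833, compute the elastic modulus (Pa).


E = stress / strain
E = 3.6306e+06 / 0.0833
E = 4.3585e+07


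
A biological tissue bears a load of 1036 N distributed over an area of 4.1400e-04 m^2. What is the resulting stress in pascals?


stress = F / A
stress = 1036 / 4.1400e-04
stress = 2.5024e+06


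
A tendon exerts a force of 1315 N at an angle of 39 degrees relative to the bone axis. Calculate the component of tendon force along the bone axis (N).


F_eff = F_tendon * cos(theta)
theta = 39 deg = 0.6807 rad
cos(theta) = 0.7771
F_eff = 1315 * 0.7771
F_eff = 1021.9469


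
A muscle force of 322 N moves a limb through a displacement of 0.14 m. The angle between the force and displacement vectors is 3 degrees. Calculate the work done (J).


W = F * d * cos(theta)
theta = 3 deg = 0.0524 rad
cos(theta) = 0.9986
W = 322 * 0.14 * 0.9986
W = 45.0182


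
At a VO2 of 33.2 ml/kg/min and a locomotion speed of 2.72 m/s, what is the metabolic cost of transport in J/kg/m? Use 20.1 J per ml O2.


Power per kg = VO2 * 20.1 / 60
Power per kg = 33.2 * 20.1 / 60 = 11.1220 W/kg
Cost = power_per_kg / speed
Cost = 11.1220 / 2.72
Cost = 4.0890


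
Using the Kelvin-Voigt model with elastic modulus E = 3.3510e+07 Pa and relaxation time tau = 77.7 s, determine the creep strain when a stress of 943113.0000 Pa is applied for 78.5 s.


epsilon(t) = (sigma/E) * (1 - exp(-t/tau))
sigma/E = 943113.0000 / 3.3510e+07 = 0.0281
exp(-t/tau) = exp(-78.5 / 77.7) = 0.3641
epsilon = 0.0281 * (1 - 0.3641)
epsilon = 0.0179


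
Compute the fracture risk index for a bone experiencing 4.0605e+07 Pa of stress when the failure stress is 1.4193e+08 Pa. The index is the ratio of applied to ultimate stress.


FRI = applied / ultimate
FRI = 4.0605e+07 / 1.4193e+08
FRI = 0.2861


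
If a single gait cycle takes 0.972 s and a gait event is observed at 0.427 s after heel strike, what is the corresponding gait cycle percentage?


pct = (event_time / cycle_time) * 100
pct = (0.427 / 0.972) * 100
ratio = 0.4393
pct = 43.9300


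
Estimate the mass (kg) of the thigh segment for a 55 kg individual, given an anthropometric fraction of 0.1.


m_segment = body_mass * fraction
m_segment = 55 * 0.1
m_segment = 5.5000


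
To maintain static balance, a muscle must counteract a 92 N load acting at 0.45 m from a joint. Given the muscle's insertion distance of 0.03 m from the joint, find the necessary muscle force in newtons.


F_muscle = W * d_load / d_muscle
F_muscle = 92 * 0.45 / 0.03
Numerator = 41.4000
F_muscle = 1380.0000


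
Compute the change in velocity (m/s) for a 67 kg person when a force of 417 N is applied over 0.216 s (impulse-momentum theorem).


J = F * dt = 417 * 0.216 = 90.0720 N*s
delta_v = J / m
delta_v = 90.0720 / 67
delta_v = 1.3444


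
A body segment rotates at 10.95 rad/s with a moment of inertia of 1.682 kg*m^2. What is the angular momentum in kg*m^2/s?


L = I * omega
L = 1.682 * 10.95
L = 18.4179


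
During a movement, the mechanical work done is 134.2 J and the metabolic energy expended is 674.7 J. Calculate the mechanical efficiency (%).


eta = (W_mech / E_meta) * 100
eta = (134.2 / 674.7) * 100
ratio = 0.1989
eta = 19.8903


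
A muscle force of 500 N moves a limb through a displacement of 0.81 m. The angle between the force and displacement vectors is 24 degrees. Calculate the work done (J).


W = F * d * cos(theta)
theta = 24 deg = 0.4189 rad
cos(theta) = 0.9135
W = 500 * 0.81 * 0.9135
W = 369.9859


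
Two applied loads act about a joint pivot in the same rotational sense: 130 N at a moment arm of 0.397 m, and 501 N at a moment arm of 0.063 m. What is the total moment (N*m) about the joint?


M = F1 * d1 + F2 * d2
M = 130 * 0.397 + 501 * 0.063
M = 51.6100 + 31.5630
M = 83.1730


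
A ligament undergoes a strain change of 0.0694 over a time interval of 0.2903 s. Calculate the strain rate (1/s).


strain_rate = delta_strain / delta_t
strain_rate = 0.0694 / 0.2903
strain_rate = 0.2391


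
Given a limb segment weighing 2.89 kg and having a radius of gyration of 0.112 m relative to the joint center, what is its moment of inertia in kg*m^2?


I = m * k^2
I = 2.89 * 0.112^2
k^2 = 0.0125
I = 0.0363


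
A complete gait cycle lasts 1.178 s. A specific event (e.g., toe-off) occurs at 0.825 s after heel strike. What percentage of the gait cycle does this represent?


pct = (event_time / cycle_time) * 100
pct = (0.825 / 1.178) * 100
ratio = 0.7003
pct = 70.0340


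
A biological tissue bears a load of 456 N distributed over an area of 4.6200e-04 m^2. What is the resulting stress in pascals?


stress = F / A
stress = 456 / 4.6200e-04
stress = 987012.9870


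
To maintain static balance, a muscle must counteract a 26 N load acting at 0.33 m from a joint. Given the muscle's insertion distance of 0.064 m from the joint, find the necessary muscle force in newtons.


F_muscle = W * d_load / d_muscle
F_muscle = 26 * 0.33 / 0.064
Numerator = 8.5800
F_muscle = 134.0625


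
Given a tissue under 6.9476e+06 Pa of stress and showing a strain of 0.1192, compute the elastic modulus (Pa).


E = stress / strain
E = 6.9476e+06 / 0.1192
E = 5.8285e+07


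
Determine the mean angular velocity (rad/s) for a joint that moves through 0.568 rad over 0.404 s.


omega = delta_theta / delta_t
omega = 0.568 / 0.404
omega = 1.4059


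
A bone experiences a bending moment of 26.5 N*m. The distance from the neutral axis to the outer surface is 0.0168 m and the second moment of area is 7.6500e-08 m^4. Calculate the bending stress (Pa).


sigma = M * c / I
sigma = 26.5 * 0.0168 / 7.6500e-08
M * c = 0.4452
sigma = 5.8196e+06


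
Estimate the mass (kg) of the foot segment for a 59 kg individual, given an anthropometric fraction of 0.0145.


m_segment = body_mass * fraction
m_segment = 59 * 0.0145
m_segment = 0.8555


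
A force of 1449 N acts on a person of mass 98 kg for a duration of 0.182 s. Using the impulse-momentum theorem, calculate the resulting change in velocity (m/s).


J = F * dt = 1449 * 0.182 = 263.7180 N*s
delta_v = J / m
delta_v = 263.7180 / 98
delta_v = 2.6910


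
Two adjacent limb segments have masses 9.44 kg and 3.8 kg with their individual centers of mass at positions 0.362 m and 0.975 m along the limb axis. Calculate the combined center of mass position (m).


COM = (m1*x1 + m2*x2) / (m1 + m2)
COM = (9.44*0.362 + 3.8*0.975) / (9.44 + 3.8)
Numerator = 7.1223
Denominator = 13.2400
COM = 0.5379


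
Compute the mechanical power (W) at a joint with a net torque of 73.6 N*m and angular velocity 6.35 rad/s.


P = M * omega
P = 73.6 * 6.35
P = 467.3600


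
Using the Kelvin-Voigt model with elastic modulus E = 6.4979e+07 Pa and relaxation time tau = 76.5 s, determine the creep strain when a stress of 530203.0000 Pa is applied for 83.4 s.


epsilon(t) = (sigma/E) * (1 - exp(-t/tau))
sigma/E = 530203.0000 / 6.4979e+07 = 0.0082
exp(-t/tau) = exp(-83.4 / 76.5) = 0.3362
epsilon = 0.0082 * (1 - 0.3362)
epsilon = 0.0054


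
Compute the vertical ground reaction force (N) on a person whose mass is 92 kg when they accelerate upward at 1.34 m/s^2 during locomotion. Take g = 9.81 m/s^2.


GRF = m * (g + a)
GRF = 92 * (9.81 + 1.34)
GRF = 92 * 11.1500
GRF = 1025.8000


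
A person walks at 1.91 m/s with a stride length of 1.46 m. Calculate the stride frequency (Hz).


f = v / stride_length
f = 1.91 / 1.46
f = 1.3082


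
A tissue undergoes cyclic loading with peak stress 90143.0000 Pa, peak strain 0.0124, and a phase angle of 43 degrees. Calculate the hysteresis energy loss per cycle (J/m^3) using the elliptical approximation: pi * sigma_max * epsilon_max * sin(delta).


E_loss = pi * sigma_max * epsilon_max * sin(delta)
delta = 43 deg = 0.7505 rad
sin(delta) = 0.6820
E_loss = pi * 90143.0000 * 0.0124 * 0.6820
E_loss = 2394.8973


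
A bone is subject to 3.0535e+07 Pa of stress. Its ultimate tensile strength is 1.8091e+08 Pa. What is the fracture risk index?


FRI = applied / ultimate
FRI = 3.0535e+07 / 1.8091e+08
FRI = 0.1688


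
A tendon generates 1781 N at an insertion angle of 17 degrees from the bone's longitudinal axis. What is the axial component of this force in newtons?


F_eff = F_tendon * cos(theta)
theta = 17 deg = 0.2967 rad
cos(theta) = 0.9563
F_eff = 1781 * 0.9563
F_eff = 1703.1788


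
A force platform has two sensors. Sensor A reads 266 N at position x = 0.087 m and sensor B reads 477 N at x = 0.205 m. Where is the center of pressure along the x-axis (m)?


COP_x = (F1*x1 + F2*x2) / (F1 + F2)
COP_x = (266*0.087 + 477*0.205) / (266 + 477)
Numerator = 120.9270
Denominator = 743
COP_x = 0.1628


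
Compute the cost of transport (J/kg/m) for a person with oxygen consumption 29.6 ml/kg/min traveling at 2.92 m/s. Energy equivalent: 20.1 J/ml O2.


Power per kg = VO2 * 20.1 / 60
Power per kg = 29.6 * 20.1 / 60 = 9.9160 W/kg
Cost = power_per_kg / speed
Cost = 9.9160 / 2.92
Cost = 3.3959


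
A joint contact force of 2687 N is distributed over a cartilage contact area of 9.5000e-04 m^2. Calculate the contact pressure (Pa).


P = F / A
P = 2687 / 9.5000e-04
P = 2.8284e+06


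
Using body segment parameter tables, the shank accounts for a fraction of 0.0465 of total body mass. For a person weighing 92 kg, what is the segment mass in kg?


m_segment = body_mass * fraction
m_segment = 92 * 0.0465
m_segment = 4.2780


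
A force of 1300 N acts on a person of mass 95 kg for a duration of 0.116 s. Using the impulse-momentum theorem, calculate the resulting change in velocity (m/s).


J = F * dt = 1300 * 0.116 = 150.8000 N*s
delta_v = J / m
delta_v = 150.8000 / 95
delta_v = 1.5874


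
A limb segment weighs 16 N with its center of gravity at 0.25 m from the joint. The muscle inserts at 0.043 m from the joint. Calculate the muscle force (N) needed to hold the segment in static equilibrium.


F_muscle = W * d_load / d_muscle
F_muscle = 16 * 0.25 / 0.043
Numerator = 4.0000
F_muscle = 93.0233


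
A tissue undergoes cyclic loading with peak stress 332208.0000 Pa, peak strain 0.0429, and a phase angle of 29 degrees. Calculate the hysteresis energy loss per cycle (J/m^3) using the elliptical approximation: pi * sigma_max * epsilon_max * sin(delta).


E_loss = pi * sigma_max * epsilon_max * sin(delta)
delta = 29 deg = 0.5061 rad
sin(delta) = 0.4848
E_loss = pi * 332208.0000 * 0.0429 * 0.4848
E_loss = 21706.4339


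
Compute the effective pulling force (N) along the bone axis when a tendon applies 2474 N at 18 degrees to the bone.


F_eff = F_tendon * cos(theta)
theta = 18 deg = 0.3142 rad
cos(theta) = 0.9511
F_eff = 2474 * 0.9511
F_eff = 2352.9138


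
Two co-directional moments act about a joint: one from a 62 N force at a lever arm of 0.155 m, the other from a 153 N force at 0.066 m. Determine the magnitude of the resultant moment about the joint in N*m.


M = F1 * d1 + F2 * d2
M = 62 * 0.155 + 153 * 0.066
M = 9.6100 + 10.0980
M = 19.7080


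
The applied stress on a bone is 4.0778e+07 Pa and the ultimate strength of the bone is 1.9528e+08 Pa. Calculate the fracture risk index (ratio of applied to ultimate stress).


FRI = applied / ultimate
FRI = 4.0778e+07 / 1.9528e+08
FRI = 0.2088


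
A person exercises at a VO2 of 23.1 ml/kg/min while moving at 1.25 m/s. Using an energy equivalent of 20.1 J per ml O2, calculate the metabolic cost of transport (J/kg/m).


Power per kg = VO2 * 20.1 / 60
Power per kg = 23.1 * 20.1 / 60 = 7.7385 W/kg
Cost = power_per_kg / speed
Cost = 7.7385 / 1.25
Cost = 6.1908


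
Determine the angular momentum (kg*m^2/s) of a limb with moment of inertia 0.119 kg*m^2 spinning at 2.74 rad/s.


L = I * omega
L = 0.119 * 2.74
L = 0.3261


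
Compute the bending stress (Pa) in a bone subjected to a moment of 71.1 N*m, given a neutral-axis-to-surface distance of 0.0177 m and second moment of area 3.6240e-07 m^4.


sigma = M * c / I
sigma = 71.1 * 0.0177 / 3.6240e-07
M * c = 1.2585
sigma = 3.4726e+06


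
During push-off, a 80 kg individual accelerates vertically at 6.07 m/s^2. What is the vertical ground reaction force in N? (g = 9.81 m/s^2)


GRF = m * (g + a)
GRF = 80 * (9.81 + 6.07)
GRF = 80 * 15.8800
GRF = 1270.4000


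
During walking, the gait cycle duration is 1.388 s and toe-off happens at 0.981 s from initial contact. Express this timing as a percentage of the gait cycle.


pct = (event_time / cycle_time) * 100
pct = (0.981 / 1.388) * 100
ratio = 0.7068
pct = 70.6772


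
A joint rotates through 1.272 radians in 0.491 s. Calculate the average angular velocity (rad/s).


omega = delta_theta / delta_t
omega = 1.272 / 0.491
omega = 2.5906


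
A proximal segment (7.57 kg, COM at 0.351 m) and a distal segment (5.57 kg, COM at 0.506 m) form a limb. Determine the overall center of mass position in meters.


COM = (m1*x1 + m2*x2) / (m1 + m2)
COM = (7.57*0.351 + 5.57*0.506) / (7.57 + 5.57)
Numerator = 5.4755
Denominator = 13.1400
COM = 0.4167


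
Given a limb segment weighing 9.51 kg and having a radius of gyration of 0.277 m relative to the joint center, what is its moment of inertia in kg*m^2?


I = m * k^2
I = 9.51 * 0.277^2
k^2 = 0.0767
I = 0.7297


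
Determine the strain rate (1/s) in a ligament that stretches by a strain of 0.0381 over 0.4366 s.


strain_rate = delta_strain / delta_t
strain_rate = 0.0381 / 0.4366
strain_rate = 0.0873


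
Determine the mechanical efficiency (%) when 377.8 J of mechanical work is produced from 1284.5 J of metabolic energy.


eta = (W_mech / E_meta) * 100
eta = (377.8 / 1284.5) * 100
ratio = 0.2941
eta = 29.4122


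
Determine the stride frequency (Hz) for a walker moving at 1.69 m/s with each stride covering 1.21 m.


f = v / stride_length
f = 1.69 / 1.21
f = 1.3967


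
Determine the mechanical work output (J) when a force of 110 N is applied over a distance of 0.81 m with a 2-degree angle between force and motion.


W = F * d * cos(theta)
theta = 2 deg = 0.0349 rad
cos(theta) = 0.9994
W = 110 * 0.81 * 0.9994
W = 89.0457


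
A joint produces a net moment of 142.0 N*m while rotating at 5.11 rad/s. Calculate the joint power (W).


P = M * omega
P = 142.0 * 5.11
P = 725.6200


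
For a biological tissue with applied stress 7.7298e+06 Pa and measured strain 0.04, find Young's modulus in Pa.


E = stress / strain
E = 7.7298e+06 / 0.04
E = 1.9324e+08


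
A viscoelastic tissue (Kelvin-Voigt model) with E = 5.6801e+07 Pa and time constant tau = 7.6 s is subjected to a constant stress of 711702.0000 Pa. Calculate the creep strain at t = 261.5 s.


epsilon(t) = (sigma/E) * (1 - exp(-t/tau))
sigma/E = 711702.0000 / 5.6801e+07 = 0.0125
exp(-t/tau) = exp(-261.5 / 7.6) = 1.1398e-15
epsilon = 0.0125 * (1 - 1.1398e-15)
epsilon = 0.0125


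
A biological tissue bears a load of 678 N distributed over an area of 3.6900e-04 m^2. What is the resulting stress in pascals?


stress = F / A
stress = 678 / 3.6900e-04
stress = 1.8374e+06


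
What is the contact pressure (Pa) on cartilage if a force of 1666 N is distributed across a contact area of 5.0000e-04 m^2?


P = F / A
P = 1666 / 5.0000e-04
P = 3.3320e+06


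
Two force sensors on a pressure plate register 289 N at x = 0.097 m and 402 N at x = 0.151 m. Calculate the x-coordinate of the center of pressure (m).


COP_x = (F1*x1 + F2*x2) / (F1 + F2)
COP_x = (289*0.097 + 402*0.151) / (289 + 402)
Numerator = 88.7350
Denominator = 691
COP_x = 0.1284


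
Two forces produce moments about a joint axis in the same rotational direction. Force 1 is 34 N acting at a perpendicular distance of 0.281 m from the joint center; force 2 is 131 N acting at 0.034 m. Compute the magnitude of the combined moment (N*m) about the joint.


M = F1 * d1 + F2 * d2
M = 34 * 0.281 + 131 * 0.034
M = 9.5540 + 4.4540
M = 14.0080


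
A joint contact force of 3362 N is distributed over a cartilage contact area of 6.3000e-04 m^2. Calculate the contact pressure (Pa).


P = F / A
P = 3362 / 6.3000e-04
P = 5.3365e+06


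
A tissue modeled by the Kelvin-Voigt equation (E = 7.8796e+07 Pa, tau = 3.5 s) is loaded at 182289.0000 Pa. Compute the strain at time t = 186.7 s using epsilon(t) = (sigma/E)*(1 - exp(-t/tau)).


epsilon(t) = (sigma/E) * (1 - exp(-t/tau))
sigma/E = 182289.0000 / 7.8796e+07 = 0.0023
exp(-t/tau) = exp(-186.7 / 3.5) = 6.8154e-24
epsilon = 0.0023 * (1 - 6.8154e-24)
epsilon = 0.0023


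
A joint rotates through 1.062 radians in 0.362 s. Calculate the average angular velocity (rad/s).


omega = delta_theta / delta_t
omega = 1.062 / 0.362
omega = 2.9337


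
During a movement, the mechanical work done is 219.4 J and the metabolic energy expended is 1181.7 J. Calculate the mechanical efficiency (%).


eta = (W_mech / E_meta) * 100
eta = (219.4 / 1181.7) * 100
ratio = 0.1857
eta = 18.5665


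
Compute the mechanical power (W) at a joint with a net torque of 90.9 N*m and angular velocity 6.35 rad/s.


P = M * omega
P = 90.9 * 6.35
P = 577.2150


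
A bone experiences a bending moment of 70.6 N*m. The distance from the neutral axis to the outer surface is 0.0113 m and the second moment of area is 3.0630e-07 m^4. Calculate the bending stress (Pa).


sigma = M * c / I
sigma = 70.6 * 0.0113 / 3.0630e-07
M * c = 0.7978
sigma = 2.6046e+06


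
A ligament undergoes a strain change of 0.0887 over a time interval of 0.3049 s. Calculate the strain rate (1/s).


strain_rate = delta_strain / delta_t
strain_rate = 0.0887 / 0.3049
strain_rate = 0.2909


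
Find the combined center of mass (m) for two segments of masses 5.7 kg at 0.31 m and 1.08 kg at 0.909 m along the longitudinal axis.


COM = (m1*x1 + m2*x2) / (m1 + m2)
COM = (5.7*0.31 + 1.08*0.909) / (5.7 + 1.08)
Numerator = 2.7487
Denominator = 6.7800
COM = 0.4054


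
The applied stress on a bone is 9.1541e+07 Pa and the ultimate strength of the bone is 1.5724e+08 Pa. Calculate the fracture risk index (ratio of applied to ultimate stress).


FRI = applied / ultimate
FRI = 9.1541e+07 / 1.5724e+08
FRI = 0.5822


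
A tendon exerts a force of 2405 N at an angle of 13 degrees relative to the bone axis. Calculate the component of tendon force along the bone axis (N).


F_eff = F_tendon * cos(theta)
theta = 13 deg = 0.2269 rad
cos(theta) = 0.9744
F_eff = 2405 * 0.9744
F_eff = 2343.3600


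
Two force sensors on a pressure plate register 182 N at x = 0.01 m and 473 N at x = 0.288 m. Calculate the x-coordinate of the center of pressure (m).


COP_x = (F1*x1 + F2*x2) / (F1 + F2)
COP_x = (182*0.01 + 473*0.288) / (182 + 473)
Numerator = 138.0440
Denominator = 655
COP_x = 0.2108


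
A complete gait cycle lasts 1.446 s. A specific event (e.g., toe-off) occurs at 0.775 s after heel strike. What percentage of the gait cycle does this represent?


pct = (event_time / cycle_time) * 100
pct = (0.775 / 1.446) * 100
ratio = 0.5360
pct = 53.5961


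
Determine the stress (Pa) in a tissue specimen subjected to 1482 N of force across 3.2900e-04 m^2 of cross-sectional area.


stress = F / A
stress = 1482 / 3.2900e-04
stress = 4.5046e+06


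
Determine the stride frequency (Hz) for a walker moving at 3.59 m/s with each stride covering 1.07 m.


f = v / stride_length
f = 3.59 / 1.07
f = 3.3551


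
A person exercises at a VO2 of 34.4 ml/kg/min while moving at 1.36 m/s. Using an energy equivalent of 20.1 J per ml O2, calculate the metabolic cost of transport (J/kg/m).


Power per kg = VO2 * 20.1 / 60
Power per kg = 34.4 * 20.1 / 60 = 11.5240 W/kg
Cost = power_per_kg / speed
Cost = 11.5240 / 1.36
Cost = 8.4735


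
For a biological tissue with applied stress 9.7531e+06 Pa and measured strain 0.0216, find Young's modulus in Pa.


E = stress / strain
E = 9.7531e+06 / 0.0216
E = 4.5153e+08
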